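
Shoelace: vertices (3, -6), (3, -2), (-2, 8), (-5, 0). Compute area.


Shoelace sum: (3*(-2) - 3*(-6)) + (3*8 - (-2)*(-2)) + ((-2)*0 - (-5)*8) + ((-5)*(-6) - 3*0)
= 102
Area = |102|/2 = 51

51


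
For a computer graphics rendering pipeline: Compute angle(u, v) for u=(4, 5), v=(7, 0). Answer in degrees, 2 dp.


u.v = 28, |u| = sqrt(41) = 6.4031, |v| = sqrt(49) = 7
cos(theta) = u.v/(|u||v|) = 28/sqrt(2009) = 0.624695
theta = acos(0.624695) = 51.34 degrees

51.34 degrees


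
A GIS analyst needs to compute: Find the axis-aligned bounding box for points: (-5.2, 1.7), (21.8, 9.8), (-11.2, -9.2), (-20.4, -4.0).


x range: [-20.4, 21.8]
y range: [-9.2, 9.8]
Bounding box: (-20.4,-9.2) to (21.8,9.8)

(-20.4,-9.2) to (21.8,9.8)


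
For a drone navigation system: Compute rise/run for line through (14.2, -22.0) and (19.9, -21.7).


slope = (y2-y1)/(x2-x1) = ((-21.7)-(-22))/(19.9-14.2) = 0.3/5.7 = 0.0526

0.0526


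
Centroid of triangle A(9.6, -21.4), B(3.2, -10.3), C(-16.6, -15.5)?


Centroid = ((x_A+x_B+x_C)/3, (y_A+y_B+y_C)/3)
= ((9.6+3.2+(-16.6))/3, ((-21.4)+(-10.3)+(-15.5))/3)
= (-1.2667, -15.7333)

(-1.2667, -15.7333)


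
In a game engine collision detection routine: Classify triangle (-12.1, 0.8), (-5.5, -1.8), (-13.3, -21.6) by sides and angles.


Side lengths squared: AB^2=50.32, BC^2=452.88, CA^2=503.2
Sorted: [50.32, 452.88, 503.2]
By sides: Scalene, By angles: Right

Scalene, Right


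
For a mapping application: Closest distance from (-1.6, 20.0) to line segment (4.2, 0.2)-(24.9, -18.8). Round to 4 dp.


Project P onto AB: t = 0 (clamped to [0,1])
Closest point on segment: (4.2, 0.2)
Distance: 20.632

20.632


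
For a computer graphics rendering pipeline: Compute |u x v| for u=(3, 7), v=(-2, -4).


|u x v| = |3*(-4) - 7*(-2)|
= |(-12) - (-14)| = 2

2


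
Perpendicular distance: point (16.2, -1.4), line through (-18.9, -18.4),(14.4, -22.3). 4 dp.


|cross product| = 702.99
|line direction| = sqrt(1124.1) = 33.5276
Distance = 702.99/sqrt(1124.1) = 20.9675

20.9675


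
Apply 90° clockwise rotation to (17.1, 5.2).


90° CW: (x,y) -> (y, -x)
(17.1,5.2) -> (5.2, -17.1)

(5.2, -17.1)


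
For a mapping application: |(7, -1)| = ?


|u| = sqrt(7^2 + (-1)^2) = sqrt(50) = 7.0711

7.0711


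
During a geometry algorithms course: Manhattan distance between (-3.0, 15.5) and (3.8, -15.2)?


|(-3)-3.8| + |15.5-(-15.2)| = 6.8 + 30.7 = 37.5

37.5


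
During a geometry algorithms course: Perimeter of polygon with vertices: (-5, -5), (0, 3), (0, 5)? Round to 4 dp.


Sides: (-5, -5)->(0, 3): sqrt(89) = 9.433981, (0, 3)->(0, 5): sqrt(4) = 2, (0, 5)->(-5, -5): sqrt(125) = 11.18034
Sum = 22.614321
Perimeter = 22.6143

22.6143


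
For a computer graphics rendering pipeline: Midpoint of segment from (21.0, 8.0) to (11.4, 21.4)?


M = ((21+11.4)/2, (8+21.4)/2)
= (16.2, 14.7)

(16.2, 14.7)


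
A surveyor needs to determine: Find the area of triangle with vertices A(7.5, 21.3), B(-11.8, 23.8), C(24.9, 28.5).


Area = |x_A(y_B-y_C) + x_B(y_C-y_A) + x_C(y_A-y_B)|/2
= |(-35.25) + (-84.96) + (-62.25)|/2
= 182.46/2 = 91.23

91.23


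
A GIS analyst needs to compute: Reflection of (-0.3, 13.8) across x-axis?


Reflection over x-axis: (x,y) -> (x,-y)
(-0.3, 13.8) -> (-0.3, -13.8)

(-0.3, -13.8)


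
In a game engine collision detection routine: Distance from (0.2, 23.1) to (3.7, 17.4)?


dx=3.5, dy=-5.7
d^2 = 3.5^2 + (-5.7)^2 = 44.74
d = sqrt(44.74) = 6.6888

6.6888


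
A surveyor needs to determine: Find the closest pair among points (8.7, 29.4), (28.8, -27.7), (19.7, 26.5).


d(P0,P1) = 60.5345, d(P0,P2) = 11.3759, d(P1,P2) = 54.9586
Closest: P0 and P2

Closest pair: (8.7, 29.4) and (19.7, 26.5), distance = 11.3759


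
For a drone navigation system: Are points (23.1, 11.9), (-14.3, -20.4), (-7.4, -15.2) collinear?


Cross product: ((-14.3)-23.1)*((-15.2)-11.9) - ((-20.4)-11.9)*((-7.4)-23.1)
= 28.39

No, not collinear


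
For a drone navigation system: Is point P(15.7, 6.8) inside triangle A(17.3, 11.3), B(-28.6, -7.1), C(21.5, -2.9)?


Cross products: AB x AP = 177.11, BC x BP = 510.33, CA x CP = 41.62
All same sign? yes

Yes, inside


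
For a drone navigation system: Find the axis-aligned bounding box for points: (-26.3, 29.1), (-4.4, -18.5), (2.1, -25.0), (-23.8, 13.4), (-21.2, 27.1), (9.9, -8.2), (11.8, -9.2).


x range: [-26.3, 11.8]
y range: [-25, 29.1]
Bounding box: (-26.3,-25) to (11.8,29.1)

(-26.3,-25) to (11.8,29.1)


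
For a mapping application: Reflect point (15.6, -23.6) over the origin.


Reflection over origin: (x,y) -> (-x,-y)
(15.6, -23.6) -> (-15.6, 23.6)

(-15.6, 23.6)


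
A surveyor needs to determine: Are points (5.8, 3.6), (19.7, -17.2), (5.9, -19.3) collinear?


Cross product: (19.7-5.8)*((-19.3)-3.6) - ((-17.2)-3.6)*(5.9-5.8)
= -316.23

No, not collinear


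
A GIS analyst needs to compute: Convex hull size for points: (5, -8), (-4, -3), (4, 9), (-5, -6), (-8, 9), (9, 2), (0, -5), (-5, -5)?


Convex hull vertices (CCW): (-8, 9), (-5, -6), (5, -8), (9, 2), (4, 9)
Count = 5

5


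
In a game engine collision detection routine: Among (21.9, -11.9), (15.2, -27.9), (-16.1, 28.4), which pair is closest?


d(P0,P1) = 17.3462, d(P0,P2) = 55.3903, d(P1,P2) = 64.4157
Closest: P0 and P1

Closest pair: (21.9, -11.9) and (15.2, -27.9), distance = 17.3462


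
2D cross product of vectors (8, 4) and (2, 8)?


u x v = u_x*v_y - u_y*v_x = 8*8 - 4*2
= 64 - 8 = 56

56


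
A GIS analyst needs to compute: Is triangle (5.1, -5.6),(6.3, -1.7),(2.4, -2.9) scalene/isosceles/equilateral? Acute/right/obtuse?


Side lengths squared: AB^2=16.65, BC^2=16.65, CA^2=14.58
Sorted: [14.58, 16.65, 16.65]
By sides: Isosceles, By angles: Acute

Isosceles, Acute


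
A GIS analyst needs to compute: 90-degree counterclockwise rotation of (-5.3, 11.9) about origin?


90° CCW: (x,y) -> (-y, x)
(-5.3,11.9) -> (-11.9, -5.3)

(-11.9, -5.3)


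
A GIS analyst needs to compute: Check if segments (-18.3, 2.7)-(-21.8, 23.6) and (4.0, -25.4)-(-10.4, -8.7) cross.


Cross products: d1=-32.23, d2=-274.74, d3=-367.72, d4=-125.21
d1*d2 < 0 and d3*d4 < 0? no

No, they don't intersect


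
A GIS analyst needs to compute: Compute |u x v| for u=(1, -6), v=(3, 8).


|u x v| = |1*8 - (-6)*3|
= |8 - (-18)| = 26

26


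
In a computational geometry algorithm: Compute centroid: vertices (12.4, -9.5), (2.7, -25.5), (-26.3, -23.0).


Centroid = ((x_A+x_B+x_C)/3, (y_A+y_B+y_C)/3)
= ((12.4+2.7+(-26.3))/3, ((-9.5)+(-25.5)+(-23))/3)
= (-3.7333, -19.3333)

(-3.7333, -19.3333)


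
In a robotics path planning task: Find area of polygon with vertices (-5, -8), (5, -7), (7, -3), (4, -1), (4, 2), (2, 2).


Shoelace sum: ((-5)*(-7) - 5*(-8)) + (5*(-3) - 7*(-7)) + (7*(-1) - 4*(-3)) + (4*2 - 4*(-1)) + (4*2 - 2*2) + (2*(-8) - (-5)*2)
= 124
Area = |124|/2 = 62

62


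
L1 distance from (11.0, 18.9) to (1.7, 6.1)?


|11-1.7| + |18.9-6.1| = 9.3 + 12.8 = 22.1

22.1


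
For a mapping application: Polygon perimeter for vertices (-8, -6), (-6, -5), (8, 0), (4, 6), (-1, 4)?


Sides: (-8, -6)->(-6, -5): sqrt(5) = 2.236068, (-6, -5)->(8, 0): sqrt(221) = 14.866069, (8, 0)->(4, 6): sqrt(52) = 7.211103, (4, 6)->(-1, 4): sqrt(29) = 5.385165, (-1, 4)->(-8, -6): sqrt(149) = 12.206556
Sum = 41.904961
Perimeter = 41.905

41.905


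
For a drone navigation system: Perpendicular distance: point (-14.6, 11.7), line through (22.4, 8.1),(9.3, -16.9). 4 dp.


|cross product| = 972.16
|line direction| = sqrt(796.61) = 28.2243
Distance = 972.16/sqrt(796.61) = 34.4441

34.4441


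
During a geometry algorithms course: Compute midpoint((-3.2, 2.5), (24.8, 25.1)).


M = (((-3.2)+24.8)/2, (2.5+25.1)/2)
= (10.8, 13.8)

(10.8, 13.8)


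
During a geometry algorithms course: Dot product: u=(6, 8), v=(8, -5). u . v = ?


u . v = u_x*v_x + u_y*v_y = 6*8 + 8*(-5)
= 48 + (-40) = 8

8


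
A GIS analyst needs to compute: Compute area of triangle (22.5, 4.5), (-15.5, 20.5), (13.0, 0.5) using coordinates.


Area = |x_A(y_B-y_C) + x_B(y_C-y_A) + x_C(y_A-y_B)|/2
= |450 + 62 + (-208)|/2
= 304/2 = 152

152


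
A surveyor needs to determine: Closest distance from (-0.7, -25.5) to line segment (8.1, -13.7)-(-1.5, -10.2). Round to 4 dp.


Project P onto AB: t = 0.4136 (clamped to [0,1])
Closest point on segment: (4.1298, -12.2525)
Distance: 14.1004

14.1004


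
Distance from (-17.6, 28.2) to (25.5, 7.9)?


dx=43.1, dy=-20.3
d^2 = 43.1^2 + (-20.3)^2 = 2269.7
d = sqrt(2269.7) = 47.6414

47.6414


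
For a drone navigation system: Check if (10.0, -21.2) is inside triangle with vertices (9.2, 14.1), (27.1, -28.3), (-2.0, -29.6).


Cross products: AB x AP = -597.95, BC x BP = -228.84, CA x CP = -430.32
All same sign? yes

Yes, inside


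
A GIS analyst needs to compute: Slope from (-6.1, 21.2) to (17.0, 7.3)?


slope = (y2-y1)/(x2-x1) = (7.3-21.2)/(17-(-6.1)) = (-13.9)/23.1 = -0.6017

-0.6017


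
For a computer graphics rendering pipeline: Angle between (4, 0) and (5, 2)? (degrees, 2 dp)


u.v = 20, |u| = sqrt(16) = 4, |v| = sqrt(29) = 5.3852
cos(theta) = u.v/(|u||v|) = 20/sqrt(464) = 0.928477
theta = acos(0.928477) = 21.8 degrees

21.8 degrees


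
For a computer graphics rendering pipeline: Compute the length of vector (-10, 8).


|u| = sqrt((-10)^2 + 8^2) = sqrt(164) = 12.8062

12.8062


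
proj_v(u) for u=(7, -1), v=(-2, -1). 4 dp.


u.v = -13, |v| = sqrt(5) = 2.2361
Scalar projection = u.v / |v| = -13 / sqrt(5) = -5.8138

-5.8138


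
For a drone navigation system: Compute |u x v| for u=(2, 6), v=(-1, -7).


|u x v| = |2*(-7) - 6*(-1)|
= |(-14) - (-6)| = 8

8


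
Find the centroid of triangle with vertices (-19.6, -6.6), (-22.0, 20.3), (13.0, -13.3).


Centroid = ((x_A+x_B+x_C)/3, (y_A+y_B+y_C)/3)
= (((-19.6)+(-22)+13)/3, ((-6.6)+20.3+(-13.3))/3)
= (-9.5333, 0.1333)

(-9.5333, 0.1333)


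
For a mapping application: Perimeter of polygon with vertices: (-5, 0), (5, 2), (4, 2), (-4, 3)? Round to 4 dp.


Sides: (-5, 0)->(5, 2): sqrt(104) = 10.198039, (5, 2)->(4, 2): sqrt(1) = 1, (4, 2)->(-4, 3): sqrt(65) = 8.062258, (-4, 3)->(-5, 0): sqrt(10) = 3.162278
Sum = 22.422575
Perimeter = 22.4226

22.4226


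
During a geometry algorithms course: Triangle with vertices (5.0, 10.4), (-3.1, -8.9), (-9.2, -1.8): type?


Side lengths squared: AB^2=438.1, BC^2=87.62, CA^2=350.48
Sorted: [87.62, 350.48, 438.1]
By sides: Scalene, By angles: Right

Scalene, Right


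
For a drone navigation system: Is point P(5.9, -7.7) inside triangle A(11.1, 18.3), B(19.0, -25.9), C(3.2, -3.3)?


Cross products: AB x AP = -435.24, BC x BP = 8.5, CA x CP = -93.08
All same sign? no

No, outside


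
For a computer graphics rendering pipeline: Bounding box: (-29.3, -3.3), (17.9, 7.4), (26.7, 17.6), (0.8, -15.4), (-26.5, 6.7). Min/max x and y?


x range: [-29.3, 26.7]
y range: [-15.4, 17.6]
Bounding box: (-29.3,-15.4) to (26.7,17.6)

(-29.3,-15.4) to (26.7,17.6)


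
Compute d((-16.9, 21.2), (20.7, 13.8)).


dx=37.6, dy=-7.4
d^2 = 37.6^2 + (-7.4)^2 = 1468.52
d = sqrt(1468.52) = 38.3213

38.3213


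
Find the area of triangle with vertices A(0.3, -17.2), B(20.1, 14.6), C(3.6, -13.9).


Area = |x_A(y_B-y_C) + x_B(y_C-y_A) + x_C(y_A-y_B)|/2
= |8.55 + 66.33 + (-114.48)|/2
= 39.6/2 = 19.8

19.8


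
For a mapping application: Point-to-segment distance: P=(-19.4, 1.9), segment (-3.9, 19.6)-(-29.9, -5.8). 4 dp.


Project P onto AB: t = 0.6453 (clamped to [0,1])
Closest point on segment: (-20.6785, 3.2087)
Distance: 1.8295

1.8295


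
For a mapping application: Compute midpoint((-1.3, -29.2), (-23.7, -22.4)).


M = (((-1.3)+(-23.7))/2, ((-29.2)+(-22.4))/2)
= (-12.5, -25.8)

(-12.5, -25.8)


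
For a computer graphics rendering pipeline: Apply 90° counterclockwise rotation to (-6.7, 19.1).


90° CCW: (x,y) -> (-y, x)
(-6.7,19.1) -> (-19.1, -6.7)

(-19.1, -6.7)


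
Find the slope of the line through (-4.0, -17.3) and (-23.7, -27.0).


slope = (y2-y1)/(x2-x1) = ((-27)-(-17.3))/((-23.7)-(-4)) = (-9.7)/(-19.7) = 0.4924

0.4924


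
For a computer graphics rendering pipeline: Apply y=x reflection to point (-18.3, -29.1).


Reflection over y=x: (x,y) -> (y,x)
(-18.3, -29.1) -> (-29.1, -18.3)

(-29.1, -18.3)


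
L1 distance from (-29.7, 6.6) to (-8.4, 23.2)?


|(-29.7)-(-8.4)| + |6.6-23.2| = 21.3 + 16.6 = 37.9

37.9


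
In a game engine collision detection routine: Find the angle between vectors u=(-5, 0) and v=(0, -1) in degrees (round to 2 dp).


u.v = 0, |u| = sqrt(25) = 5, |v| = sqrt(1) = 1
cos(theta) = u.v/(|u||v|) = 0/sqrt(25) = 0
theta = acos(0) = 90 degrees

90 degrees


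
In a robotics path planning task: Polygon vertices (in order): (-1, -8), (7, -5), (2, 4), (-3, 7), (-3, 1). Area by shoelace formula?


Shoelace sum: ((-1)*(-5) - 7*(-8)) + (7*4 - 2*(-5)) + (2*7 - (-3)*4) + ((-3)*1 - (-3)*7) + ((-3)*(-8) - (-1)*1)
= 168
Area = |168|/2 = 84

84


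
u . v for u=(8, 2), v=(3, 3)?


u . v = u_x*v_x + u_y*v_y = 8*3 + 2*3
= 24 + 6 = 30

30


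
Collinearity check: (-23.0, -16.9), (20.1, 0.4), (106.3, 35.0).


Cross product: (20.1-(-23))*(35-(-16.9)) - (0.4-(-16.9))*(106.3-(-23))
= 0

Yes, collinear


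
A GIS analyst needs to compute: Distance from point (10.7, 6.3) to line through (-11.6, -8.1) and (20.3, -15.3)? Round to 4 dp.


|cross product| = 619.92
|line direction| = sqrt(1069.45) = 32.7024
Distance = 619.92/sqrt(1069.45) = 18.9564

18.9564


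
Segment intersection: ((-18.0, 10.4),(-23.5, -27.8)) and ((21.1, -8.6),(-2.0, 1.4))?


Cross products: d1=-47.9, d2=889.52, d3=1598.12, d4=660.7
d1*d2 < 0 and d3*d4 < 0? no

No, they don't intersect


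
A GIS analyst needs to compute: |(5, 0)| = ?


|u| = sqrt(5^2 + 0^2) = sqrt(25) = 5

5


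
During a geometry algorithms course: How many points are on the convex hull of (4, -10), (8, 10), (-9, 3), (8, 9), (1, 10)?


Convex hull vertices (CCW): (-9, 3), (4, -10), (8, 9), (8, 10), (1, 10)
Count = 5

5


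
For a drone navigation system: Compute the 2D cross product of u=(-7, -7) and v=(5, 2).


u x v = u_x*v_y - u_y*v_x = (-7)*2 - (-7)*5
= (-14) - (-35) = 21

21


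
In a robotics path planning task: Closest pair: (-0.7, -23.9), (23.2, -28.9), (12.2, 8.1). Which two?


d(P0,P1) = 24.4174, d(P0,P2) = 34.5023, d(P1,P2) = 38.6005
Closest: P0 and P1

Closest pair: (-0.7, -23.9) and (23.2, -28.9), distance = 24.4174


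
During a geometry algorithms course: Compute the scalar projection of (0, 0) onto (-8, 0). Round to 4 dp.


u.v = 0, |v| = sqrt(64) = 8
Scalar projection = u.v / |v| = 0 / sqrt(64) = 0

0


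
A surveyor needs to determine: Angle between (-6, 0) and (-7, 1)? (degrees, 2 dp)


u.v = 42, |u| = sqrt(36) = 6, |v| = sqrt(50) = 7.0711
cos(theta) = u.v/(|u||v|) = 42/sqrt(1800) = 0.989949
theta = acos(0.989949) = 8.13 degrees

8.13 degrees


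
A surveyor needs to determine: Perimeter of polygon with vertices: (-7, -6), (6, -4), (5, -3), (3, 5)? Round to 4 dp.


Sides: (-7, -6)->(6, -4): sqrt(173) = 13.152946, (6, -4)->(5, -3): sqrt(2) = 1.414214, (5, -3)->(3, 5): sqrt(68) = 8.246211, (3, 5)->(-7, -6): sqrt(221) = 14.866069
Sum = 37.67944
Perimeter = 37.6794

37.6794


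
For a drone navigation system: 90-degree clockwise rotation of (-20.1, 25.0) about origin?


90° CW: (x,y) -> (y, -x)
(-20.1,25) -> (25, 20.1)

(25, 20.1)


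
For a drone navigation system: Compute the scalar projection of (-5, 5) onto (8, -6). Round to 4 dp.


u.v = -70, |v| = sqrt(100) = 10
Scalar projection = u.v / |v| = -70 / sqrt(100) = -7

-7


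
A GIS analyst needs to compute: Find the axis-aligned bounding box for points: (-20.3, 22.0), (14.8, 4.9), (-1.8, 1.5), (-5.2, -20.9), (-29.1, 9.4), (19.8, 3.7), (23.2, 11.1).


x range: [-29.1, 23.2]
y range: [-20.9, 22]
Bounding box: (-29.1,-20.9) to (23.2,22)

(-29.1,-20.9) to (23.2,22)


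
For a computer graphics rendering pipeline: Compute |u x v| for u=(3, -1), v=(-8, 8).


|u x v| = |3*8 - (-1)*(-8)|
= |24 - 8| = 16

16


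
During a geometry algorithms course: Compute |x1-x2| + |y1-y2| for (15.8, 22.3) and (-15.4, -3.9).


|15.8-(-15.4)| + |22.3-(-3.9)| = 31.2 + 26.2 = 57.4

57.4


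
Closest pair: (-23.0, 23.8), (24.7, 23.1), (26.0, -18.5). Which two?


d(P0,P1) = 47.7051, d(P0,P2) = 64.7324, d(P1,P2) = 41.6203
Closest: P1 and P2

Closest pair: (24.7, 23.1) and (26.0, -18.5), distance = 41.6203


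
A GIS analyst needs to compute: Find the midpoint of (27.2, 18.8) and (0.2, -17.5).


M = ((27.2+0.2)/2, (18.8+(-17.5))/2)
= (13.7, 0.65)

(13.7, 0.65)


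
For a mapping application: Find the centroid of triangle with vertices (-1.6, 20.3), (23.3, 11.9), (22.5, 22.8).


Centroid = ((x_A+x_B+x_C)/3, (y_A+y_B+y_C)/3)
= (((-1.6)+23.3+22.5)/3, (20.3+11.9+22.8)/3)
= (14.7333, 18.3333)

(14.7333, 18.3333)


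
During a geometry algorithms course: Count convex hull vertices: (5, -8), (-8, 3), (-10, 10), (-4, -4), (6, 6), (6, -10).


Convex hull vertices (CCW): (-10, 10), (-8, 3), (-4, -4), (6, -10), (6, 6)
Count = 5

5


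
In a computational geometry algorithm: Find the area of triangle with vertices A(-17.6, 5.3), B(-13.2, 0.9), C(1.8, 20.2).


Area = |x_A(y_B-y_C) + x_B(y_C-y_A) + x_C(y_A-y_B)|/2
= |339.68 + (-196.68) + 7.92|/2
= 150.92/2 = 75.46

75.46


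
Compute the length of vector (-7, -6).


|u| = sqrt((-7)^2 + (-6)^2) = sqrt(85) = 9.2195

9.2195


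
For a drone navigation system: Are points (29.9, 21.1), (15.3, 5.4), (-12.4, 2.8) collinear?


Cross product: (15.3-29.9)*(2.8-21.1) - (5.4-21.1)*((-12.4)-29.9)
= -396.93

No, not collinear


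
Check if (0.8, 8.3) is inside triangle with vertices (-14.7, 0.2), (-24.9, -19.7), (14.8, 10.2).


Cross products: AB x AP = 225.83, BC x BP = 343.17, CA x CP = -83.95
All same sign? no

No, outside


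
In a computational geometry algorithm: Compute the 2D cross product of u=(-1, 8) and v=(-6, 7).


u x v = u_x*v_y - u_y*v_x = (-1)*7 - 8*(-6)
= (-7) - (-48) = 41

41


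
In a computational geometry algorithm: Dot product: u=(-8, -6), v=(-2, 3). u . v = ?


u . v = u_x*v_x + u_y*v_y = (-8)*(-2) + (-6)*3
= 16 + (-18) = -2

-2


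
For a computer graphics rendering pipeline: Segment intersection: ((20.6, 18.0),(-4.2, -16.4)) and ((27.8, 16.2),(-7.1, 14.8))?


Cross products: d1=-72.9, d2=1092.94, d3=292.32, d4=-873.52
d1*d2 < 0 and d3*d4 < 0? yes

Yes, they intersect


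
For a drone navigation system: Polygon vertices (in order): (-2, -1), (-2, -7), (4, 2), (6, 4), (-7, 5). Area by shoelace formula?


Shoelace sum: ((-2)*(-7) - (-2)*(-1)) + ((-2)*2 - 4*(-7)) + (4*4 - 6*2) + (6*5 - (-7)*4) + ((-7)*(-1) - (-2)*5)
= 115
Area = |115|/2 = 57.5

57.5


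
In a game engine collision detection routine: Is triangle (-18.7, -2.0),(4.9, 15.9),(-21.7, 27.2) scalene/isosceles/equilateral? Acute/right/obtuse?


Side lengths squared: AB^2=877.37, BC^2=835.25, CA^2=861.64
Sorted: [835.25, 861.64, 877.37]
By sides: Scalene, By angles: Acute

Scalene, Acute


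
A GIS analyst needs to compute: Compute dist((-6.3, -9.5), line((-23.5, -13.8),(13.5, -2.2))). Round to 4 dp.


|cross product| = 40.42
|line direction| = sqrt(1503.56) = 38.7758
Distance = 40.42/sqrt(1503.56) = 1.0424

1.0424


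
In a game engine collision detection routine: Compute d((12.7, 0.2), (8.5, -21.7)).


dx=-4.2, dy=-21.9
d^2 = (-4.2)^2 + (-21.9)^2 = 497.25
d = sqrt(497.25) = 22.2991

22.2991


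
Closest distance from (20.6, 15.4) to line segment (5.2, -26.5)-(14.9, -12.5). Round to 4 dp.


Project P onto AB: t = 1 (clamped to [0,1])
Closest point on segment: (14.9, -12.5)
Distance: 28.4763

28.4763


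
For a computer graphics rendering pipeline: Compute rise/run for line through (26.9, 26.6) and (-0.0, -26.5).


slope = (y2-y1)/(x2-x1) = ((-26.5)-26.6)/(0-26.9) = (-53.1)/(-26.9) = 1.974

1.974


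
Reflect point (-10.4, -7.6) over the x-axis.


Reflection over x-axis: (x,y) -> (x,-y)
(-10.4, -7.6) -> (-10.4, 7.6)

(-10.4, 7.6)


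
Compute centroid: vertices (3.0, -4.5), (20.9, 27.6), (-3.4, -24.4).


Centroid = ((x_A+x_B+x_C)/3, (y_A+y_B+y_C)/3)
= ((3+20.9+(-3.4))/3, ((-4.5)+27.6+(-24.4))/3)
= (6.8333, -0.4333)

(6.8333, -0.4333)


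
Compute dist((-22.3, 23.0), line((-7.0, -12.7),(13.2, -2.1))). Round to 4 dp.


|cross product| = 883.32
|line direction| = sqrt(520.4) = 22.8123
Distance = 883.32/sqrt(520.4) = 38.7213

38.7213


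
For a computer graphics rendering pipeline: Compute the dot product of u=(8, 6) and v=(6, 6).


u . v = u_x*v_x + u_y*v_y = 8*6 + 6*6
= 48 + 36 = 84

84


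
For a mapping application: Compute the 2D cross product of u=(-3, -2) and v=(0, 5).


u x v = u_x*v_y - u_y*v_x = (-3)*5 - (-2)*0
= (-15) - 0 = -15

-15


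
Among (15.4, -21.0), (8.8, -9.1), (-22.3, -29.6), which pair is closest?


d(P0,P1) = 13.6077, d(P0,P2) = 38.6685, d(P1,P2) = 37.2486
Closest: P0 and P1

Closest pair: (15.4, -21.0) and (8.8, -9.1), distance = 13.6077


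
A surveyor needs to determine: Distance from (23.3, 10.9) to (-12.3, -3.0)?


dx=-35.6, dy=-13.9
d^2 = (-35.6)^2 + (-13.9)^2 = 1460.57
d = sqrt(1460.57) = 38.2174

38.2174


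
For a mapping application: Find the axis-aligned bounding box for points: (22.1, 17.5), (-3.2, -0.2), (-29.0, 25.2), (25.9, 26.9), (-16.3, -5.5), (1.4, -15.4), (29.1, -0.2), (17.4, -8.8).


x range: [-29, 29.1]
y range: [-15.4, 26.9]
Bounding box: (-29,-15.4) to (29.1,26.9)

(-29,-15.4) to (29.1,26.9)


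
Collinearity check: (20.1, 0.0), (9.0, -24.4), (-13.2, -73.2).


Cross product: (9-20.1)*((-73.2)-0) - ((-24.4)-0)*((-13.2)-20.1)
= 0

Yes, collinear


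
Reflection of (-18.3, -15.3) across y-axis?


Reflection over y-axis: (x,y) -> (-x,y)
(-18.3, -15.3) -> (18.3, -15.3)

(18.3, -15.3)


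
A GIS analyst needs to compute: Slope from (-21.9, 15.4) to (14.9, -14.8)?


slope = (y2-y1)/(x2-x1) = ((-14.8)-15.4)/(14.9-(-21.9)) = (-30.2)/36.8 = -0.8207

-0.8207


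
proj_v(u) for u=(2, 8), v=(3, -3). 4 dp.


u.v = -18, |v| = sqrt(18) = 4.2426
Scalar projection = u.v / |v| = -18 / sqrt(18) = -4.2426

-4.2426


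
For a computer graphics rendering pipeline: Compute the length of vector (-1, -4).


|u| = sqrt((-1)^2 + (-4)^2) = sqrt(17) = 4.1231

4.1231


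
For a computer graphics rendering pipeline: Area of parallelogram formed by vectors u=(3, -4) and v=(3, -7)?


|u x v| = |3*(-7) - (-4)*3|
= |(-21) - (-12)| = 9

9


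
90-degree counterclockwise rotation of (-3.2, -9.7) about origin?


90° CCW: (x,y) -> (-y, x)
(-3.2,-9.7) -> (9.7, -3.2)

(9.7, -3.2)


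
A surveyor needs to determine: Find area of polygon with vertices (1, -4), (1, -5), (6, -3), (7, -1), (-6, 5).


Shoelace sum: (1*(-5) - 1*(-4)) + (1*(-3) - 6*(-5)) + (6*(-1) - 7*(-3)) + (7*5 - (-6)*(-1)) + ((-6)*(-4) - 1*5)
= 89
Area = |89|/2 = 44.5

44.5


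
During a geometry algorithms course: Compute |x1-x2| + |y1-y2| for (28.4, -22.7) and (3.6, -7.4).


|28.4-3.6| + |(-22.7)-(-7.4)| = 24.8 + 15.3 = 40.1

40.1


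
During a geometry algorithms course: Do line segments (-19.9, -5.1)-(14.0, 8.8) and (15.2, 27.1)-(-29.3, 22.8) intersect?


Cross products: d1=1281.97, d2=809.19, d3=603.69, d4=1076.47
d1*d2 < 0 and d3*d4 < 0? no

No, they don't intersect


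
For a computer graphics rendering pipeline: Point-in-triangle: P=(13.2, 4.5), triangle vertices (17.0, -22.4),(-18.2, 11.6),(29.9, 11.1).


Cross products: AB x AP = -817.68, BC x BP = -325.81, CA x CP = -474.31
All same sign? yes

Yes, inside


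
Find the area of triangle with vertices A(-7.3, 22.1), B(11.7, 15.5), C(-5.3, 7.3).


Area = |x_A(y_B-y_C) + x_B(y_C-y_A) + x_C(y_A-y_B)|/2
= |(-59.86) + (-173.16) + (-34.98)|/2
= 268/2 = 134

134


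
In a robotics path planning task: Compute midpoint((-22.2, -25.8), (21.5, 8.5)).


M = (((-22.2)+21.5)/2, ((-25.8)+8.5)/2)
= (-0.35, -8.65)

(-0.35, -8.65)


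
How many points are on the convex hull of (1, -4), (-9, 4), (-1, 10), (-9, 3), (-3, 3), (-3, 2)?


Convex hull vertices (CCW): (-9, 3), (1, -4), (-1, 10), (-9, 4)
Count = 4

4


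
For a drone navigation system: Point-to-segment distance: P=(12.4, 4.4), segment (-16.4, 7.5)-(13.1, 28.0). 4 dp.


Project P onto AB: t = 0.6091 (clamped to [0,1])
Closest point on segment: (1.5686, 19.9867)
Distance: 18.9806

18.9806


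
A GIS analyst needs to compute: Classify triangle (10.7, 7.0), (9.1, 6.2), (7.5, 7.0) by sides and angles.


Side lengths squared: AB^2=3.2, BC^2=3.2, CA^2=10.24
Sorted: [3.2, 3.2, 10.24]
By sides: Isosceles, By angles: Obtuse

Isosceles, Obtuse


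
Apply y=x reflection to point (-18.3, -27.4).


Reflection over y=x: (x,y) -> (y,x)
(-18.3, -27.4) -> (-27.4, -18.3)

(-27.4, -18.3)


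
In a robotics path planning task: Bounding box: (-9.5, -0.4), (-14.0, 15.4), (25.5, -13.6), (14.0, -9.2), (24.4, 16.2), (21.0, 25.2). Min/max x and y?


x range: [-14, 25.5]
y range: [-13.6, 25.2]
Bounding box: (-14,-13.6) to (25.5,25.2)

(-14,-13.6) to (25.5,25.2)


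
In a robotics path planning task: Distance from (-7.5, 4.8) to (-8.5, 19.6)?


dx=-1, dy=14.8
d^2 = (-1)^2 + 14.8^2 = 220.04
d = sqrt(220.04) = 14.8337

14.8337


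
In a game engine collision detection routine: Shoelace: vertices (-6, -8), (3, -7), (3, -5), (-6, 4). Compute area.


Shoelace sum: ((-6)*(-7) - 3*(-8)) + (3*(-5) - 3*(-7)) + (3*4 - (-6)*(-5)) + ((-6)*(-8) - (-6)*4)
= 126
Area = |126|/2 = 63

63


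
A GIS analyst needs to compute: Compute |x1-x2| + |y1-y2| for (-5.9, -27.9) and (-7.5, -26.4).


|(-5.9)-(-7.5)| + |(-27.9)-(-26.4)| = 1.6 + 1.5 = 3.1

3.1


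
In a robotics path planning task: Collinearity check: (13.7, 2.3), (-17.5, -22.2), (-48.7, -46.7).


Cross product: ((-17.5)-13.7)*((-46.7)-2.3) - ((-22.2)-2.3)*((-48.7)-13.7)
= 0

Yes, collinear


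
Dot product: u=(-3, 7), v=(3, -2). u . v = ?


u . v = u_x*v_x + u_y*v_y = (-3)*3 + 7*(-2)
= (-9) + (-14) = -23

-23


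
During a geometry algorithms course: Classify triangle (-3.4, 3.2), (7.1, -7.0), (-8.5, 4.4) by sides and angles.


Side lengths squared: AB^2=214.29, BC^2=373.32, CA^2=27.45
Sorted: [27.45, 214.29, 373.32]
By sides: Scalene, By angles: Obtuse

Scalene, Obtuse


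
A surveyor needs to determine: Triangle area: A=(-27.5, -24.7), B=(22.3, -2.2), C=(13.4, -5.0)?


Area = |x_A(y_B-y_C) + x_B(y_C-y_A) + x_C(y_A-y_B)|/2
= |(-77) + 439.31 + (-301.5)|/2
= 60.81/2 = 30.405

30.405


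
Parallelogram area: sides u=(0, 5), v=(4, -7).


|u x v| = |0*(-7) - 5*4|
= |0 - 20| = 20

20


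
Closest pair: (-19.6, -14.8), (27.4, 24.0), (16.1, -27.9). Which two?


d(P0,P1) = 60.9462, d(P0,P2) = 38.0276, d(P1,P2) = 53.1159
Closest: P0 and P2

Closest pair: (-19.6, -14.8) and (16.1, -27.9), distance = 38.0276


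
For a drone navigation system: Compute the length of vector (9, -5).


|u| = sqrt(9^2 + (-5)^2) = sqrt(106) = 10.2956

10.2956


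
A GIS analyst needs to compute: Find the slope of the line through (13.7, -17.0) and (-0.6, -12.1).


slope = (y2-y1)/(x2-x1) = ((-12.1)-(-17))/((-0.6)-13.7) = 4.9/(-14.3) = -0.3427

-0.3427


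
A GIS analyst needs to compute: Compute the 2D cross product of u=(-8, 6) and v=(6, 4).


u x v = u_x*v_y - u_y*v_x = (-8)*4 - 6*6
= (-32) - 36 = -68

-68


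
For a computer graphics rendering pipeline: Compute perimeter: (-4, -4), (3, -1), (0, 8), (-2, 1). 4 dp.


Sides: (-4, -4)->(3, -1): sqrt(58) = 7.615773, (3, -1)->(0, 8): sqrt(90) = 9.486833, (0, 8)->(-2, 1): sqrt(53) = 7.28011, (-2, 1)->(-4, -4): sqrt(29) = 5.385165
Sum = 29.767881
Perimeter = 29.7679

29.7679


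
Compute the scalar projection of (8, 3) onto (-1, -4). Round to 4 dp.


u.v = -20, |v| = sqrt(17) = 4.1231
Scalar projection = u.v / |v| = -20 / sqrt(17) = -4.8507

-4.8507


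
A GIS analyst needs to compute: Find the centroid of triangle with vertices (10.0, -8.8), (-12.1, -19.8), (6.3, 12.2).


Centroid = ((x_A+x_B+x_C)/3, (y_A+y_B+y_C)/3)
= ((10+(-12.1)+6.3)/3, ((-8.8)+(-19.8)+12.2)/3)
= (1.4, -5.4667)

(1.4, -5.4667)


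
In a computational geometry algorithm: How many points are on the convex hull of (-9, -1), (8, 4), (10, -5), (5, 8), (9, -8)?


Convex hull vertices (CCW): (-9, -1), (9, -8), (10, -5), (8, 4), (5, 8)
Count = 5

5


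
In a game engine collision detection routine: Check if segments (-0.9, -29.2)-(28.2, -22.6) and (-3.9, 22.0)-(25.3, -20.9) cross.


Cross products: d1=-1366.34, d2=74.77, d3=1509.72, d4=68.61
d1*d2 < 0 and d3*d4 < 0? no

No, they don't intersect


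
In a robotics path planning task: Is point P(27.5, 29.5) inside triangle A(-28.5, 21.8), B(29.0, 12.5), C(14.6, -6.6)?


Cross products: AB x AP = 963.55, BC x BP = -273.45, CA x CP = -1922.27
All same sign? no

No, outside


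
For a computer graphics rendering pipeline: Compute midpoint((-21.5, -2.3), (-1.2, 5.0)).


M = (((-21.5)+(-1.2))/2, ((-2.3)+5)/2)
= (-11.35, 1.35)

(-11.35, 1.35)


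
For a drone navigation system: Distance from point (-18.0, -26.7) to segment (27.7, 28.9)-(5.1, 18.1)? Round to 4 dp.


Project P onto AB: t = 1 (clamped to [0,1])
Closest point on segment: (5.1, 18.1)
Distance: 50.4049

50.4049


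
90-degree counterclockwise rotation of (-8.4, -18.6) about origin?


90° CCW: (x,y) -> (-y, x)
(-8.4,-18.6) -> (18.6, -8.4)

(18.6, -8.4)


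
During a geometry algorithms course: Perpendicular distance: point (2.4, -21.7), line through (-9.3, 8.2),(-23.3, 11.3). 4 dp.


|cross product| = 382.33
|line direction| = sqrt(205.61) = 14.3391
Distance = 382.33/sqrt(205.61) = 26.6634

26.6634


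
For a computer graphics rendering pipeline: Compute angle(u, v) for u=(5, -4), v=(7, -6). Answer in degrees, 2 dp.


u.v = 59, |u| = sqrt(41) = 6.4031, |v| = sqrt(85) = 9.2195
cos(theta) = u.v/(|u||v|) = 59/sqrt(3485) = 0.999426
theta = acos(0.999426) = 1.94 degrees

1.94 degrees


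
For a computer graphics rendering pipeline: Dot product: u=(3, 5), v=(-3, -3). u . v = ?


u . v = u_x*v_x + u_y*v_y = 3*(-3) + 5*(-3)
= (-9) + (-15) = -24

-24


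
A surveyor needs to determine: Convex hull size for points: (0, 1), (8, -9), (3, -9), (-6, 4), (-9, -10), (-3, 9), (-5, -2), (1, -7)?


Convex hull vertices (CCW): (-9, -10), (8, -9), (-3, 9), (-6, 4)
Count = 4

4


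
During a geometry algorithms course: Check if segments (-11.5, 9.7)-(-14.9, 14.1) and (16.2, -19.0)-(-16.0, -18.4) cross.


Cross products: d1=-907.52, d2=-1047.16, d3=-24.3, d4=115.34
d1*d2 < 0 and d3*d4 < 0? no

No, they don't intersect


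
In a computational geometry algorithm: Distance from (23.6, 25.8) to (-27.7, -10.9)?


dx=-51.3, dy=-36.7
d^2 = (-51.3)^2 + (-36.7)^2 = 3978.58
d = sqrt(3978.58) = 63.076

63.076


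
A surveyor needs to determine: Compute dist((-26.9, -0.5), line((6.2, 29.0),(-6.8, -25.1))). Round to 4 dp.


|cross product| = 1407.21
|line direction| = sqrt(3095.81) = 55.64
Distance = 1407.21/sqrt(3095.81) = 25.2913

25.2913


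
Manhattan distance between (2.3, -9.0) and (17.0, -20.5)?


|2.3-17| + |(-9)-(-20.5)| = 14.7 + 11.5 = 26.2

26.2


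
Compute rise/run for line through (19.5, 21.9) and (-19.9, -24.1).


slope = (y2-y1)/(x2-x1) = ((-24.1)-21.9)/((-19.9)-19.5) = (-46)/(-39.4) = 1.1675

1.1675


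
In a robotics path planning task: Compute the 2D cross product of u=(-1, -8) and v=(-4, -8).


u x v = u_x*v_y - u_y*v_x = (-1)*(-8) - (-8)*(-4)
= 8 - 32 = -24

-24


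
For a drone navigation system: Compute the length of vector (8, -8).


|u| = sqrt(8^2 + (-8)^2) = sqrt(128) = 11.3137

11.3137


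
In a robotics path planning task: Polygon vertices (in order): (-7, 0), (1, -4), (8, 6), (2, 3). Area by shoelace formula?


Shoelace sum: ((-7)*(-4) - 1*0) + (1*6 - 8*(-4)) + (8*3 - 2*6) + (2*0 - (-7)*3)
= 99
Area = |99|/2 = 49.5

49.5


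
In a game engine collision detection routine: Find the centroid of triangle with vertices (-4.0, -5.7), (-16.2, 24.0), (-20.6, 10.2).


Centroid = ((x_A+x_B+x_C)/3, (y_A+y_B+y_C)/3)
= (((-4)+(-16.2)+(-20.6))/3, ((-5.7)+24+10.2)/3)
= (-13.6, 9.5)

(-13.6, 9.5)


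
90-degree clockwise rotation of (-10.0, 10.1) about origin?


90° CW: (x,y) -> (y, -x)
(-10,10.1) -> (10.1, 10)

(10.1, 10)


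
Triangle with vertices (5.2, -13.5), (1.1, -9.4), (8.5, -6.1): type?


Side lengths squared: AB^2=33.62, BC^2=65.65, CA^2=65.65
Sorted: [33.62, 65.65, 65.65]
By sides: Isosceles, By angles: Acute

Isosceles, Acute


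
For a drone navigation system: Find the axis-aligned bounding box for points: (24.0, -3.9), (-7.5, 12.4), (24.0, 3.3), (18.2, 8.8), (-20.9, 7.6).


x range: [-20.9, 24]
y range: [-3.9, 12.4]
Bounding box: (-20.9,-3.9) to (24,12.4)

(-20.9,-3.9) to (24,12.4)


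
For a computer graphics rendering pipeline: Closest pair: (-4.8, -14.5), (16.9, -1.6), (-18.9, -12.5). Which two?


d(P0,P1) = 25.2448, d(P0,P2) = 14.2411, d(P1,P2) = 37.4226
Closest: P0 and P2

Closest pair: (-4.8, -14.5) and (-18.9, -12.5), distance = 14.2411


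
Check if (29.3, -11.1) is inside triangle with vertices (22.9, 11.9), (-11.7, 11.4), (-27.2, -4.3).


Cross products: AB x AP = 799, BC x BP = 992.45, CA x CP = -1255.98
All same sign? no

No, outside


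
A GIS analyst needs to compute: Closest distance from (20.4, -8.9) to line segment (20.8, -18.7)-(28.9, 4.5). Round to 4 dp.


Project P onto AB: t = 0.3712 (clamped to [0,1])
Closest point on segment: (23.8063, -10.0893)
Distance: 3.608

3.608


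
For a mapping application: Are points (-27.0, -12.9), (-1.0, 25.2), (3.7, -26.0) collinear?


Cross product: ((-1)-(-27))*((-26)-(-12.9)) - (25.2-(-12.9))*(3.7-(-27))
= -1510.27

No, not collinear


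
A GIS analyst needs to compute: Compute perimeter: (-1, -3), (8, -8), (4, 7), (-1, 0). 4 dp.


Sides: (-1, -3)->(8, -8): sqrt(106) = 10.29563, (8, -8)->(4, 7): sqrt(241) = 15.524175, (4, 7)->(-1, 0): sqrt(74) = 8.602325, (-1, 0)->(-1, -3): sqrt(9) = 3
Sum = 37.42213
Perimeter = 37.4221

37.4221


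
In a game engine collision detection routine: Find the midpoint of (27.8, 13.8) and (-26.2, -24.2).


M = ((27.8+(-26.2))/2, (13.8+(-24.2))/2)
= (0.8, -5.2)

(0.8, -5.2)


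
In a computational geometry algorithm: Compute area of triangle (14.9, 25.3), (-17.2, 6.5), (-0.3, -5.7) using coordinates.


Area = |x_A(y_B-y_C) + x_B(y_C-y_A) + x_C(y_A-y_B)|/2
= |181.78 + 533.2 + (-5.64)|/2
= 709.34/2 = 354.67

354.67


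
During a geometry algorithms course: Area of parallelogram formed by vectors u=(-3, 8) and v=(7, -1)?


|u x v| = |(-3)*(-1) - 8*7|
= |3 - 56| = 53

53


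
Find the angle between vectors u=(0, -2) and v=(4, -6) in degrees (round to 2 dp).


u.v = 12, |u| = sqrt(4) = 2, |v| = sqrt(52) = 7.2111
cos(theta) = u.v/(|u||v|) = 12/sqrt(208) = 0.83205
theta = acos(0.83205) = 33.69 degrees

33.69 degrees


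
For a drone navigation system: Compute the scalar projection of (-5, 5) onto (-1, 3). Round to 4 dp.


u.v = 20, |v| = sqrt(10) = 3.1623
Scalar projection = u.v / |v| = 20 / sqrt(10) = 6.3246

6.3246


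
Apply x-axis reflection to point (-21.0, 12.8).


Reflection over x-axis: (x,y) -> (x,-y)
(-21, 12.8) -> (-21, -12.8)

(-21, -12.8)


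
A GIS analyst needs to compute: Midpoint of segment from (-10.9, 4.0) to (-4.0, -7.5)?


M = (((-10.9)+(-4))/2, (4+(-7.5))/2)
= (-7.45, -1.75)

(-7.45, -1.75)


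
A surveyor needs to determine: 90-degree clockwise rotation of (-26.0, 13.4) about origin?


90° CW: (x,y) -> (y, -x)
(-26,13.4) -> (13.4, 26)

(13.4, 26)


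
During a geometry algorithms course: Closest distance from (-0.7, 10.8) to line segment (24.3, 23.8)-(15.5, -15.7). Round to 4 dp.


Project P onto AB: t = 0.4479 (clamped to [0,1])
Closest point on segment: (20.3586, 6.1085)
Distance: 21.5749

21.5749


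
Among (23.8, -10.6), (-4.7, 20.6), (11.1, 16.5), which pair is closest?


d(P0,P1) = 42.2574, d(P0,P2) = 29.9282, d(P1,P2) = 16.3233
Closest: P1 and P2

Closest pair: (-4.7, 20.6) and (11.1, 16.5), distance = 16.3233


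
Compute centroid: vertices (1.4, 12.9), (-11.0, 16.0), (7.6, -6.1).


Centroid = ((x_A+x_B+x_C)/3, (y_A+y_B+y_C)/3)
= ((1.4+(-11)+7.6)/3, (12.9+16+(-6.1))/3)
= (-0.6667, 7.6)

(-0.6667, 7.6)


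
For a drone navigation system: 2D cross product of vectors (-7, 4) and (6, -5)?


u x v = u_x*v_y - u_y*v_x = (-7)*(-5) - 4*6
= 35 - 24 = 11

11


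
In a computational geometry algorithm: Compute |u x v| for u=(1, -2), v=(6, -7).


|u x v| = |1*(-7) - (-2)*6|
= |(-7) - (-12)| = 5

5


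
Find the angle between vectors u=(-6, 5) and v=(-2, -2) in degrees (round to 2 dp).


u.v = 2, |u| = sqrt(61) = 7.8102, |v| = sqrt(8) = 2.8284
cos(theta) = u.v/(|u||v|) = 2/sqrt(488) = 0.090536
theta = acos(0.090536) = 84.81 degrees

84.81 degrees


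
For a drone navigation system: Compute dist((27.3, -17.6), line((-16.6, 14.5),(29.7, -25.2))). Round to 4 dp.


|cross product| = 256.6
|line direction| = sqrt(3719.78) = 60.99
Distance = 256.6/sqrt(3719.78) = 4.2072

4.2072


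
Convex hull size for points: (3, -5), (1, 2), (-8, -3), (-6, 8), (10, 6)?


Convex hull vertices (CCW): (-8, -3), (3, -5), (10, 6), (-6, 8)
Count = 4

4


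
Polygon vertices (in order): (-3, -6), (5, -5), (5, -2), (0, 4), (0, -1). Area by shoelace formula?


Shoelace sum: ((-3)*(-5) - 5*(-6)) + (5*(-2) - 5*(-5)) + (5*4 - 0*(-2)) + (0*(-1) - 0*4) + (0*(-6) - (-3)*(-1))
= 77
Area = |77|/2 = 38.5

38.5


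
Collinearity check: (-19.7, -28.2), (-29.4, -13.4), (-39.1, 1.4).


Cross product: ((-29.4)-(-19.7))*(1.4-(-28.2)) - ((-13.4)-(-28.2))*((-39.1)-(-19.7))
= 0

Yes, collinear


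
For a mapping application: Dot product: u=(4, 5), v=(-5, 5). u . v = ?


u . v = u_x*v_x + u_y*v_y = 4*(-5) + 5*5
= (-20) + 25 = 5

5


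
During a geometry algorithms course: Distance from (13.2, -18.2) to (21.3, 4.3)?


dx=8.1, dy=22.5
d^2 = 8.1^2 + 22.5^2 = 571.86
d = sqrt(571.86) = 23.9136

23.9136


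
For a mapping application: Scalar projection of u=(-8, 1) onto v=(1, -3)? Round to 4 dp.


u.v = -11, |v| = sqrt(10) = 3.1623
Scalar projection = u.v / |v| = -11 / sqrt(10) = -3.4785

-3.4785


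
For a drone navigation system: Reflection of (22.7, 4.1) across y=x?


Reflection over y=x: (x,y) -> (y,x)
(22.7, 4.1) -> (4.1, 22.7)

(4.1, 22.7)


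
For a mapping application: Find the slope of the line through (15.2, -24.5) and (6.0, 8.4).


slope = (y2-y1)/(x2-x1) = (8.4-(-24.5))/(6-15.2) = 32.9/(-9.2) = -3.5761

-3.5761


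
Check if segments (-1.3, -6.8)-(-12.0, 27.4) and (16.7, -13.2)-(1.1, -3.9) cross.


Cross products: d1=67.56, d2=-366.45, d3=-547.12, d4=-113.11
d1*d2 < 0 and d3*d4 < 0? no

No, they don't intersect


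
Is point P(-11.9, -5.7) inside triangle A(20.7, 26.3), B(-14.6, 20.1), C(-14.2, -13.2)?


Cross products: AB x AP = 927.48, BC x BP = 79.59, CA x CP = 170.9
All same sign? yes

Yes, inside


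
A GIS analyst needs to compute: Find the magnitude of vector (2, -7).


|u| = sqrt(2^2 + (-7)^2) = sqrt(53) = 7.2801

7.2801


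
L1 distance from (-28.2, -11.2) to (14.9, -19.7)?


|(-28.2)-14.9| + |(-11.2)-(-19.7)| = 43.1 + 8.5 = 51.6

51.6


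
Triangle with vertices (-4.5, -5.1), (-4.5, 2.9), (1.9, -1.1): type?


Side lengths squared: AB^2=64, BC^2=56.96, CA^2=56.96
Sorted: [56.96, 56.96, 64]
By sides: Isosceles, By angles: Acute

Isosceles, Acute


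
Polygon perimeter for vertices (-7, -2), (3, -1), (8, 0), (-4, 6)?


Sides: (-7, -2)->(3, -1): sqrt(101) = 10.049876, (3, -1)->(8, 0): sqrt(26) = 5.09902, (8, 0)->(-4, 6): sqrt(180) = 13.416408, (-4, 6)->(-7, -2): sqrt(73) = 8.544004
Sum = 37.109308
Perimeter = 37.1093

37.1093
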